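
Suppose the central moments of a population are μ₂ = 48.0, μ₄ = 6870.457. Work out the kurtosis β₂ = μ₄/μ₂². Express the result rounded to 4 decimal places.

μ₂² = 48.0² = 2304.00000
μ₄/μ₂² = 6870.457 / 2304.00000 = 2.98197
β₂ ≈ 2.9820

2.9820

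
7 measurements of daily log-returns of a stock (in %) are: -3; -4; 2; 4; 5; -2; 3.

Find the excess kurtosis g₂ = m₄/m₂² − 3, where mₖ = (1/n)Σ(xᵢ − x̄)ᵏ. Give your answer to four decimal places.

-1.6436

x̄ = 0.7143
Σ(xᵢ − x̄)² = 79.4286 ⇒ m₂ = 11.34694
Σ(xᵢ − x̄)⁴ = 1222.4723 ⇒ m₄ = 174.63890
m₂² = 128.75302
g₂ = m₄/m₂² − 3 = 1.35639 − 3 ≈ -1.6436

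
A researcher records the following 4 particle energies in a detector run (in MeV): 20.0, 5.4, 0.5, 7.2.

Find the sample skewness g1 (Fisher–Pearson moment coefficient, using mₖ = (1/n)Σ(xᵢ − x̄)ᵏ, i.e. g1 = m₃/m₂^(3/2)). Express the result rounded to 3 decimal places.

0.748

x̄ = (20.0 + 5.4 + 0.5 + 7.2) / 4 = 8.2750
deviations (xᵢ − x̄): 11.7250, -2.8750, -7.7750, -1.0750
Σ(xᵢ − x̄)² = 207.3475 ⇒ m₂ = 207.3475/4 = 51.83687
Σ(xᵢ − x̄)³ = 1116.8921 ⇒ m₃ = 1116.8921/4 = 279.22303
m₂^(3/2) = 51.83687^(1.5) = 373.21425
g1 = m₃ / m₂^(3/2) = 279.22303 / 373.21425 ≈ 0.748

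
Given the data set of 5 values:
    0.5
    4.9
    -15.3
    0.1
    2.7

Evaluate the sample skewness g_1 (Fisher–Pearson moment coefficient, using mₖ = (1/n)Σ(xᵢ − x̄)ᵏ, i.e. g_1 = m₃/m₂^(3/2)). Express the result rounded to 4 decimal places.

-1.2813

x̄ = (0.5 + 4.9 - 15.3 + 0.1 + 2.7) / 5 = -1.4200
deviations (xᵢ − x̄): 1.9200, 6.3200, -13.8800, 1.5200, 4.1200
Σ(xᵢ − x̄)² = 255.5680 ⇒ m₂ = 255.5680/5 = 51.11360
Σ(xᵢ − x̄)³ = -2341.0829 ⇒ m₃ = -2341.0829/5 = -468.21658
m₂^(3/2) = 51.11360^(1.5) = 365.43043
g_1 = m₃ / m₂^(3/2) = -468.21658 / 365.43043 ≈ -1.2813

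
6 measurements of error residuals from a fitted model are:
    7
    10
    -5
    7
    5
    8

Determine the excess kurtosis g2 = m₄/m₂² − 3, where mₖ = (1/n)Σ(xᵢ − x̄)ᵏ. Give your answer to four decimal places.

x̄ = 5.3333
Σ(xᵢ − x̄)² = 141.3333 ⇒ m₂ = 23.55556
Σ(xᵢ − x̄)⁴ = 11941.7778 ⇒ m₄ = 1990.29630
m₂² = 554.86420
g2 = m₄/m₂² − 3 = 3.58700 − 3 ≈ 0.5870

0.5870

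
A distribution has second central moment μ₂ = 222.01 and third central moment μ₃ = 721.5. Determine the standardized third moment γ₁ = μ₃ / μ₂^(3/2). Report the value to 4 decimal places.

0.2181

σ = √μ₂ = √222.01 = 14.90000
σ³ = μ₂^(3/2) = 3307.94900
γ₁ = μ₃/σ³ = 721.5 / 3307.94900 ≈ 0.2181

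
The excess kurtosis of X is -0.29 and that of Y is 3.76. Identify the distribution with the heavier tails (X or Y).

Higher excess kurtosis ⇒ heavier tails relative to the normal distribution.
-0.29 vs 3.76: the larger is 3.76, so Y has heavier tails. (Y is leptokurtic — heavier-than-normal tails; the other is platykurtic.)

Y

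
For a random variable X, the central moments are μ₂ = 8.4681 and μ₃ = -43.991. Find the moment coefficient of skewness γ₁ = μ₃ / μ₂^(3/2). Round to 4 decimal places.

-1.7852

σ = √μ₂ = √8.4681 = 2.91000
σ³ = μ₂^(3/2) = 24.64217
γ₁ = μ₃/σ³ = -43.991 / 24.64217 ≈ -1.7852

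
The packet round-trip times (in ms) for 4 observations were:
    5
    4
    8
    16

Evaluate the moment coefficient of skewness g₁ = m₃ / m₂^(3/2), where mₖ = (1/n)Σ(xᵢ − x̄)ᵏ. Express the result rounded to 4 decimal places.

x̄ = (5 + 4 + 8 + 16) / 4 = 8.2500
deviations (xᵢ − x̄): -3.2500, -4.2500, -0.2500, 7.7500
Σ(xᵢ − x̄)² = 88.7500 ⇒ m₂ = 88.7500/4 = 22.18750
Σ(xᵢ − x̄)³ = 354.3750 ⇒ m₃ = 354.3750/4 = 88.59375
m₂^(3/2) = 22.18750^(1.5) = 104.51113
g₁ = m₃ / m₂^(3/2) = 88.59375 / 104.51113 ≈ 0.8477

0.8477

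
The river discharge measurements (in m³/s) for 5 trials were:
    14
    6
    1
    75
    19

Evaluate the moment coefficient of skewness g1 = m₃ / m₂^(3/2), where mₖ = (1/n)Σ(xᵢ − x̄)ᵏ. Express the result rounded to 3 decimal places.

x̄ = (14 + 6 + 1 + 75 + 19) / 5 = 23.0000
deviations (xᵢ − x̄): -9.0000, -17.0000, -22.0000, 52.0000, -4.0000
Σ(xᵢ − x̄)² = 3574.0000 ⇒ m₂ = 3574.0000/5 = 714.80000
Σ(xᵢ − x̄)³ = 124254.0000 ⇒ m₃ = 124254.0000/5 = 24850.80000
m₂^(3/2) = 714.80000^(1.5) = 19110.70971
g1 = m₃ / m₂^(3/2) = 24850.80000 / 19110.70971 ≈ 1.300

1.300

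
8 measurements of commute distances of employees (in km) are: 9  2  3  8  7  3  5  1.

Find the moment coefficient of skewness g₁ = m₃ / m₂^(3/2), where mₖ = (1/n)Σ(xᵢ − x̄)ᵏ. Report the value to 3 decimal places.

0.224

x̄ = (9 + 2 + 3 + 8 + 7 + 3 + 5 + 1) / 8 = 4.7500
deviations (xᵢ − x̄): 4.2500, -2.7500, -1.7500, 3.2500, 2.2500, -1.7500, 0.2500, -3.7500
Σ(xᵢ − x̄)² = 61.5000 ⇒ m₂ = 61.5000/8 = 7.68750
Σ(xᵢ − x̄)³ = 38.2500 ⇒ m₃ = 38.2500/8 = 4.78125
m₂^(3/2) = 7.68750^(1.5) = 21.31462
g₁ = m₃ / m₂^(3/2) = 4.78125 / 21.31462 ≈ 0.224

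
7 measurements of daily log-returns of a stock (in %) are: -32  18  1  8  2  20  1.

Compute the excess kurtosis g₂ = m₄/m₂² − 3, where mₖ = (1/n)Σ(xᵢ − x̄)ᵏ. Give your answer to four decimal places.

0.5196

x̄ = 2.5714
Σ(xᵢ − x̄)² = 1771.7143 ⇒ m₂ = 253.10204
Σ(xᵢ − x̄)⁴ = 1578275.3528 ⇒ m₄ = 225467.90754
m₂² = 64060.64307
g₂ = m₄/m₂² − 3 = 3.51960 − 3 ≈ 0.5196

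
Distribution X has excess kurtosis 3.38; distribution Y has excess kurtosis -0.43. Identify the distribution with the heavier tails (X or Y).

X

Higher excess kurtosis ⇒ heavier tails relative to the normal distribution.
3.38 vs -0.43: the larger is 3.38, so X has heavier tails. (X is leptokurtic — heavier-than-normal tails; the other is platykurtic.)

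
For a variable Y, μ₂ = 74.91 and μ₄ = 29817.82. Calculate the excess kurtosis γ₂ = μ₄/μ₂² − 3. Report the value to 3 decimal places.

μ₂² = 74.91² = 5611.50810
μ₄/μ₂² = 29817.82 / 5611.50810 = 5.31369
γ₂ = 5.31369 − 3 ≈ 2.314

2.314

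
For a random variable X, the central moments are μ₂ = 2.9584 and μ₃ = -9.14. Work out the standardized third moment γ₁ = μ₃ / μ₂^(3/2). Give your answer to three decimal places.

σ = √μ₂ = √2.9584 = 1.72000
σ³ = μ₂^(3/2) = 5.08845
γ₁ = μ₃/σ³ = -9.14 / 5.08845 ≈ -1.796

-1.796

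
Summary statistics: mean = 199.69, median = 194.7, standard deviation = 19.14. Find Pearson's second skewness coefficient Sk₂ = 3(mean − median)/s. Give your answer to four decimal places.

Sk₂ = 3(199.69 − 194.7) / 19.14 = 3 × 4.9900 / 19.14
    = 14.9700 / 19.14 ≈ 0.7821

0.7821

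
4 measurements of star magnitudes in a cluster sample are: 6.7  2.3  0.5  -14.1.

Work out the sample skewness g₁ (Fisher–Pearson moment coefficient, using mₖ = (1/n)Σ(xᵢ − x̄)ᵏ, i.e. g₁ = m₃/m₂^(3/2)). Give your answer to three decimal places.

-0.862

x̄ = (6.7 + 2.3 + 0.5 - 14.1) / 4 = -1.1500
deviations (xᵢ − x̄): 7.8500, 3.4500, 1.6500, -12.9500
Σ(xᵢ − x̄)² = 243.9500 ⇒ m₂ = 243.9500/4 = 60.98750
Σ(xᵢ − x̄)³ = -1642.4550 ⇒ m₃ = -1642.4550/4 = -410.61375
m₂^(3/2) = 60.98750^(1.5) = 476.27880
g₁ = m₃ / m₂^(3/2) = -410.61375 / 476.27880 ≈ -0.862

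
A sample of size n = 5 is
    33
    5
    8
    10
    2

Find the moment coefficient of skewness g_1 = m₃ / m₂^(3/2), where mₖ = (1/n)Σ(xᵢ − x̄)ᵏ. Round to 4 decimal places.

1.2756

x̄ = (33 + 5 + 8 + 10 + 2) / 5 = 11.6000
deviations (xᵢ − x̄): 21.4000, -6.6000, -3.6000, -1.6000, -9.6000
Σ(xᵢ − x̄)² = 609.2000 ⇒ m₂ = 609.2000/5 = 121.84000
Σ(xᵢ − x̄)³ = 8577.3600 ⇒ m₃ = 8577.3600/5 = 1715.47200
m₂^(3/2) = 121.84000^(1.5) = 1344.88403
g_1 = m₃ / m₂^(3/2) = 1715.47200 / 1344.88403 ≈ 1.2756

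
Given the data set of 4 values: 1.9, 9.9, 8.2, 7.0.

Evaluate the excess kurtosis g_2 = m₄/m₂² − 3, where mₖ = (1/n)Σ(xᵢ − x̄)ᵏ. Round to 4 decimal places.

x̄ = 6.7500
Σ(xᵢ − x̄)² = 35.6100 ⇒ m₂ = 8.90250
Σ(xᵢ − x̄)⁴ = 656.1884 ⇒ m₄ = 164.04711
m₂² = 79.25451
g_2 = m₄/m₂² − 3 = 2.06988 − 3 ≈ -0.9301

-0.9301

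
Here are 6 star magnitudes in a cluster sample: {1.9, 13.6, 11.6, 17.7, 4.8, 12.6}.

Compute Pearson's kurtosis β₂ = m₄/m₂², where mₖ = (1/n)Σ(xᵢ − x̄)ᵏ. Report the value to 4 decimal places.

1.8211

x̄ = 10.3667
Σ(xᵢ − x̄)² = 173.4133 ⇒ m₂ = 28.90222
Σ(xᵢ − x̄)⁴ = 9127.4384 ⇒ m₄ = 1521.23974
m₂² = 835.33845
β₂ = m₄/m₂² = 1521.23974 / 835.33845 ≈ 1.8211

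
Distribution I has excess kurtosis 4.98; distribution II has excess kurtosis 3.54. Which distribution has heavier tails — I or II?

I

Higher excess kurtosis ⇒ heavier tails relative to the normal distribution.
4.98 vs 3.54: the larger is 4.98, so I has heavier tails.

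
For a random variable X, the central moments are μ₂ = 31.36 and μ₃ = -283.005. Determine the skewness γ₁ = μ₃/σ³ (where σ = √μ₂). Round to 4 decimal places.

-1.6115

σ = √μ₂ = √31.36 = 5.60000
σ³ = μ₂^(3/2) = 175.61600
γ₁ = μ₃/σ³ = -283.005 / 175.61600 ≈ -1.6115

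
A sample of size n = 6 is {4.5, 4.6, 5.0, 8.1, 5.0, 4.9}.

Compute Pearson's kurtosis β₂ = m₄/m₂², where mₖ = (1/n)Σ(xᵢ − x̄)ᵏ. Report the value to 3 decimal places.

4.035

x̄ = 5.3500
Σ(xᵢ − x̄)² = 9.2950 ⇒ m₂ = 1.54917
Σ(xᵢ − x̄)⁴ = 58.1008 ⇒ m₄ = 9.68347
m₂² = 2.39992
β₂ = m₄/m₂² = 9.68347 / 2.39992 ≈ 4.035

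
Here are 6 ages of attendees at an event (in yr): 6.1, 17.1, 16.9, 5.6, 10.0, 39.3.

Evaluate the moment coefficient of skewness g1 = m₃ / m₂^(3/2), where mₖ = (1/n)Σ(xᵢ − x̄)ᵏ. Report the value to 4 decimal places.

1.1911

x̄ = (6.1 + 17.1 + 16.9 + 5.6 + 10.0 + 39.3) / 6 = 15.8333
deviations (xᵢ − x̄): -9.7333, 1.2667, 1.0667, -10.2333, -5.8333, 23.4667
Σ(xᵢ − x̄)² = 786.9133 ⇒ m₂ = 786.9133/6 = 131.15222
Σ(xᵢ − x̄)³ = 10733.7184 ⇒ m₃ = 10733.7184/6 = 1788.95307
m₂^(3/2) = 131.15222^(1.5) = 1501.97769
g1 = m₃ / m₂^(3/2) = 1788.95307 / 1501.97769 ≈ 1.1911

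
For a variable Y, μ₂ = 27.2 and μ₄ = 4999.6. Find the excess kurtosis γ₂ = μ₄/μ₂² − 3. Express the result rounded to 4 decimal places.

μ₂² = 27.2² = 739.84000
μ₄/μ₂² = 4999.6 / 739.84000 = 6.75768
γ₂ = 6.75768 − 3 ≈ 3.7577

3.7577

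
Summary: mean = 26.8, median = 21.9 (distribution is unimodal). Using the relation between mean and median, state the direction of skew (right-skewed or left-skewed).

mean − median = 26.8 − 21.9 = 4.9
mean > median ⇒ the longer tail is on the right ⇒ right-skewed (positively skewed).

right-skewed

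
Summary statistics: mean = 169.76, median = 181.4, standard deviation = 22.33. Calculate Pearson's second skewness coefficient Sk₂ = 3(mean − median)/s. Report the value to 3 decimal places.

-1.564

Sk₂ = 3(169.76 − 181.4) / 22.33 = 3 × -11.6400 / 22.33
    = -34.9200 / 22.33 ≈ -1.564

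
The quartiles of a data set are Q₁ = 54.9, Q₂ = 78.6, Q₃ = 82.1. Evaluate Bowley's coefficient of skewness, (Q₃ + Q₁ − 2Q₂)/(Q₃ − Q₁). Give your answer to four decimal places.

-0.7426

numerator: Q₃ + Q₁ − 2Q₂ = 82.1 + 54.9 − 2×78.6 = -20.2000
denominator: Q₃ − Q₁ = 82.1 − 54.9 = 27.2000
Bowley skewness = -20.2000 / 27.2000 ≈ -0.7426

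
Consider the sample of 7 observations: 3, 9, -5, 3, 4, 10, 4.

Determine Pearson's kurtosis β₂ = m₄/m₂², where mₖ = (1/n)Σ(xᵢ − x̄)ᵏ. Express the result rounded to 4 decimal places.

2.8640

x̄ = 4.0000
Σ(xᵢ − x̄)² = 144.0000 ⇒ m₂ = 20.57143
Σ(xᵢ − x̄)⁴ = 8484.0000 ⇒ m₄ = 1212.00000
m₂² = 423.18367
β₂ = m₄/m₂² = 1212.00000 / 423.18367 ≈ 2.8640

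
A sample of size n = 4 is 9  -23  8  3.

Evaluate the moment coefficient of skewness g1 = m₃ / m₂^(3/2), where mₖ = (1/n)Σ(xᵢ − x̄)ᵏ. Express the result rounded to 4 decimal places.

-1.0546

x̄ = (9 - 23 + 8 + 3) / 4 = -0.7500
deviations (xᵢ − x̄): 9.7500, -22.2500, 8.7500, 3.7500
Σ(xᵢ − x̄)² = 680.7500 ⇒ m₂ = 680.7500/4 = 170.18750
Σ(xᵢ − x̄)³ = -9365.6250 ⇒ m₃ = -9365.6250/4 = -2341.40625
m₂^(3/2) = 170.18750^(1.5) = 2220.19688
g1 = m₃ / m₂^(3/2) = -2341.40625 / 2220.19688 ≈ -1.0546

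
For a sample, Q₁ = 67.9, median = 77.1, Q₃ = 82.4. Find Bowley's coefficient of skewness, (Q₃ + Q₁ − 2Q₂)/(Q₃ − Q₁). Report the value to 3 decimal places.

-0.269

numerator: Q₃ + Q₁ − 2Q₂ = 82.4 + 67.9 − 2×77.1 = -3.9000
denominator: Q₃ − Q₁ = 82.4 − 67.9 = 14.5000
Bowley skewness = -3.9000 / 14.5000 ≈ -0.269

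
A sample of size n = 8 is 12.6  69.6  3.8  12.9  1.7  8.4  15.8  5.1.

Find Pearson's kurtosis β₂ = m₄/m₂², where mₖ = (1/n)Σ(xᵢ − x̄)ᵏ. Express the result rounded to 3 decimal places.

x̄ = 16.2375
Σ(xᵢ − x̄)² = 3423.6188 ⇒ m₂ = 427.95234
Σ(xᵢ − x̄)⁴ = 8196630.3273 ⇒ m₄ = 1024578.79091
m₂² = 183143.20852
β₂ = m₄/m₂² = 1024578.79091 / 183143.20852 ≈ 5.594

5.594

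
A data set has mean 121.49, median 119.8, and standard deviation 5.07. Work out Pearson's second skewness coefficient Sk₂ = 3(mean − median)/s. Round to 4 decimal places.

Sk₂ = 3(121.49 − 119.8) / 5.07 = 3 × 1.6900 / 5.07
    = 5.0700 / 5.07 ≈ 1.0000

1.0000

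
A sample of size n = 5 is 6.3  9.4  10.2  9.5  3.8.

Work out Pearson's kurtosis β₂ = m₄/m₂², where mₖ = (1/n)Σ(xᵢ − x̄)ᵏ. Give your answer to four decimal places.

1.8247

x̄ = 7.8400
Σ(xᵢ − x̄)² = 29.4520 ⇒ m₂ = 5.89040
Σ(xᵢ − x̄)⁴ = 316.5553 ⇒ m₄ = 63.31106
m₂² = 34.69681
β₂ = m₄/m₂² = 63.31106 / 34.69681 ≈ 1.8247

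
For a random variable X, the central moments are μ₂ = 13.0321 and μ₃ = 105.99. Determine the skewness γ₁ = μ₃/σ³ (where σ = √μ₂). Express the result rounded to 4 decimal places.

2.2529

σ = √μ₂ = √13.0321 = 3.61000
σ³ = μ₂^(3/2) = 47.04588
γ₁ = μ₃/σ³ = 105.99 / 47.04588 ≈ 2.2529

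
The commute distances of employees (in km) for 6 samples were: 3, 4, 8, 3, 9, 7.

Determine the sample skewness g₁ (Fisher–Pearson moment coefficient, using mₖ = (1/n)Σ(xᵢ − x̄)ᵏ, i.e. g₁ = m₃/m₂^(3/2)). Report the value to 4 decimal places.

0.1114

x̄ = (3 + 4 + 8 + 3 + 9 + 7) / 6 = 5.6667
deviations (xᵢ − x̄): -2.6667, -1.6667, 2.3333, -2.6667, 3.3333, 1.3333
Σ(xᵢ − x̄)² = 35.3333 ⇒ m₂ = 35.3333/6 = 5.88889
Σ(xᵢ − x̄)³ = 9.5556 ⇒ m₃ = 9.5556/6 = 1.59259
m₂^(3/2) = 5.88889^(1.5) = 14.29059
g₁ = m₃ / m₂^(3/2) = 1.59259 / 14.29059 ≈ 0.1114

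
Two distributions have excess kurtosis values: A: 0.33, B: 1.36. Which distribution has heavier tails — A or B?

Higher excess kurtosis ⇒ heavier tails relative to the normal distribution.
0.33 vs 1.36: the larger is 1.36, so B has heavier tails.

B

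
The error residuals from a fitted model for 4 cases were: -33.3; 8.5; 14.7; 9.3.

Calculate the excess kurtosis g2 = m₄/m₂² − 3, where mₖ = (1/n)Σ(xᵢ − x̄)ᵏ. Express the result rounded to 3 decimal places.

x̄ = -0.2000
Σ(xᵢ − x̄)² = 1483.5600 ⇒ m₂ = 370.89000
Σ(xᵢ − x̄)⁴ = 1263523.7508 ⇒ m₄ = 315880.93770
m₂² = 137559.39210
g2 = m₄/m₂² − 3 = 2.29632 − 3 ≈ -0.704

-0.704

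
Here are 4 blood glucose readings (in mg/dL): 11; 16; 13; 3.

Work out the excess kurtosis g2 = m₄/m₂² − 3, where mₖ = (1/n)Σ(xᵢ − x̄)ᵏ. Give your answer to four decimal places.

-0.9574

x̄ = 10.7500
Σ(xᵢ − x̄)² = 92.7500 ⇒ m₂ = 23.18750
Σ(xᵢ − x̄)⁴ = 4392.8281 ⇒ m₄ = 1098.20703
m₂² = 537.66016
g2 = m₄/m₂² − 3 = 2.04257 − 3 ≈ -0.9574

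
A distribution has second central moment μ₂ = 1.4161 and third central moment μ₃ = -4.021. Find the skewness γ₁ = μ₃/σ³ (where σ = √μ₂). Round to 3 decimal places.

-2.386

σ = √μ₂ = √1.4161 = 1.19000
σ³ = μ₂^(3/2) = 1.68516
γ₁ = μ₃/σ³ = -4.021 / 1.68516 ≈ -2.386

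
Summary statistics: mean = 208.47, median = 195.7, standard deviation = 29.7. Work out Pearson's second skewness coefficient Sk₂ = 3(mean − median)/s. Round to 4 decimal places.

1.2899

Sk₂ = 3(208.47 − 195.7) / 29.7 = 3 × 12.7700 / 29.7
    = 38.3100 / 29.7 ≈ 1.2899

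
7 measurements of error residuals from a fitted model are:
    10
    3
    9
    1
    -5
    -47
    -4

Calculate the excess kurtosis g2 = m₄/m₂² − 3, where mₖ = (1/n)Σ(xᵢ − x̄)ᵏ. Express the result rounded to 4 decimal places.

x̄ = -4.7143
Σ(xᵢ − x̄)² = 2285.4286 ⇒ m₂ = 326.48980
Σ(xᵢ − x̄)⁴ = 3284095.2478 ⇒ m₄ = 469156.46397
m₂² = 106595.58684
g2 = m₄/m₂² − 3 = 4.40127 − 3 ≈ 1.4013

1.4013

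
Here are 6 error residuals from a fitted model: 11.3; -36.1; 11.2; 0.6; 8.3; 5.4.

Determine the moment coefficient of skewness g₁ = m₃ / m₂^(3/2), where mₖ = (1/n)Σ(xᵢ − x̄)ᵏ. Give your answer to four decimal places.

x̄ = (11.3 - 36.1 + 11.2 + 0.6 + 8.3 + 5.4) / 6 = 0.1167
deviations (xᵢ − x̄): 11.1833, -36.2167, 11.0833, 0.4833, 8.1833, 5.2833
Σ(xᵢ − x̄)² = 1654.6683 ⇒ m₂ = 1654.6683/6 = 275.77806
Σ(xᵢ − x̄)³ = -44047.7324 ⇒ m₃ = -44047.7324/6 = -7341.28874
m₂^(3/2) = 275.77806^(1.5) = 4579.72666
g₁ = m₃ / m₂^(3/2) = -7341.28874 / 4579.72666 ≈ -1.6030

-1.6030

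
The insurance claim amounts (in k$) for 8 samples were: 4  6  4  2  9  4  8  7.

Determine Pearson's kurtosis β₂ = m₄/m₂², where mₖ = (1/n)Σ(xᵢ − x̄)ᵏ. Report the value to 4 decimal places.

1.7975

x̄ = 5.5000
Σ(xᵢ − x̄)² = 40.0000 ⇒ m₂ = 5.00000
Σ(xᵢ − x̄)⁴ = 359.5000 ⇒ m₄ = 44.93750
m₂² = 25.00000
β₂ = m₄/m₂² = 44.93750 / 25.00000 ≈ 1.7975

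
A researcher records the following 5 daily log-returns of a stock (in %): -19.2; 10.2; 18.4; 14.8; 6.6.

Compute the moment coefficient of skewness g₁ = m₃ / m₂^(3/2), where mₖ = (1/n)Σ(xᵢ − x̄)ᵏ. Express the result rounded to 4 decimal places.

x̄ = (-19.2 + 10.2 + 18.4 + 14.8 + 6.6) / 5 = 6.1600
deviations (xᵢ − x̄): -25.3600, 4.0400, 12.2400, 8.6400, 0.4400
Σ(xᵢ − x̄)² = 884.1120 ⇒ m₂ = 884.1120/5 = 176.82240
Σ(xᵢ − x̄)³ = -13765.0022 ⇒ m₃ = -13765.0022/5 = -2753.00045
m₂^(3/2) = 176.82240^(1.5) = 2351.28851
g₁ = m₃ / m₂^(3/2) = -2753.00045 / 2351.28851 ≈ -1.1708

-1.1708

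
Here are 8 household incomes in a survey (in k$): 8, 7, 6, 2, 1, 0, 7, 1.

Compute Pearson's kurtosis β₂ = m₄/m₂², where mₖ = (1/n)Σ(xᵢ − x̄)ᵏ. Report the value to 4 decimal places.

x̄ = 4.0000
Σ(xᵢ − x̄)² = 76.0000 ⇒ m₂ = 9.50000
Σ(xᵢ − x̄)⁴ = 868.0000 ⇒ m₄ = 108.50000
m₂² = 90.25000
β₂ = m₄/m₂² = 108.50000 / 90.25000 ≈ 1.2022

1.2022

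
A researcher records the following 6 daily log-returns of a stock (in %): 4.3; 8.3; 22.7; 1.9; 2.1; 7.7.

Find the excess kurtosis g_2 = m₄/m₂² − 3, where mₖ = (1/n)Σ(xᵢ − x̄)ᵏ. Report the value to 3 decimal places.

x̄ = 7.8333
Σ(xᵢ − x̄)² = 301.8133 ⇒ m₂ = 50.30222
Σ(xᵢ − x̄)⁴ = 51324.6300 ⇒ m₄ = 8554.10501
m₂² = 2530.31356
g_2 = m₄/m₂² − 3 = 3.38065 − 3 ≈ 0.381

0.381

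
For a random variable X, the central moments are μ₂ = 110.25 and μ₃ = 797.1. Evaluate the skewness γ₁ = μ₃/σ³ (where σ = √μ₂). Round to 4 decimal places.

0.6886

σ = √μ₂ = √110.25 = 10.50000
σ³ = μ₂^(3/2) = 1157.62500
γ₁ = μ₃/σ³ = 797.1 / 1157.62500 ≈ 0.6886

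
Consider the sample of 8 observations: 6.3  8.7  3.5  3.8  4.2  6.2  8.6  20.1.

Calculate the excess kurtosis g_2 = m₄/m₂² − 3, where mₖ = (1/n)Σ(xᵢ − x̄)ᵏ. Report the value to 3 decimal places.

x̄ = 7.6750
Σ(xᵢ − x̄)² = 204.8750 ⇒ m₂ = 25.60938
Σ(xᵢ − x̄)⁴ = 24518.6375 ⇒ m₄ = 3064.82969
m₂² = 655.84009
g_2 = m₄/m₂² − 3 = 4.67314 − 3 ≈ 1.673

1.673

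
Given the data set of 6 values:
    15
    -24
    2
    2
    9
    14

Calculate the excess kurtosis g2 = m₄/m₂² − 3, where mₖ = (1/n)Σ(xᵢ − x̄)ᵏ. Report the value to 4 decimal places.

x̄ = 3.0000
Σ(xᵢ − x̄)² = 1032.0000 ⇒ m₂ = 172.00000
Σ(xᵢ − x̄)⁴ = 568116.0000 ⇒ m₄ = 94686.00000
m₂² = 29584.00000
g2 = m₄/m₂² − 3 = 3.20058 − 3 ≈ 0.2006

0.2006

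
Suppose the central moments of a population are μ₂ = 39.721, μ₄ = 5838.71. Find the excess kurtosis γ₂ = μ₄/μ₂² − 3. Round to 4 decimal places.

0.7006

μ₂² = 39.721² = 1577.75784
μ₄/μ₂² = 5838.71 / 1577.75784 = 3.70064
γ₂ = 3.70064 − 3 ≈ 0.7006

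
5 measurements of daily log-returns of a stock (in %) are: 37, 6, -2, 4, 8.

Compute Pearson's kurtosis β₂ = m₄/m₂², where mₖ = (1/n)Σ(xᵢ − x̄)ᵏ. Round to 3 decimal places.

2.986

x̄ = 10.6000
Σ(xᵢ − x̄)² = 927.2000 ⇒ m₂ = 185.44000
Σ(xᵢ − x̄)⁴ = 513348.8960 ⇒ m₄ = 102669.77920
m₂² = 34387.99360
β₂ = m₄/m₂² = 102669.77920 / 34387.99360 ≈ 2.986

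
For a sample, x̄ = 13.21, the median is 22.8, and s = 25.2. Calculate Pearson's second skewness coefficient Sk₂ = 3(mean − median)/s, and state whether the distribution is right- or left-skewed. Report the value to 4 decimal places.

-1.1417, left-skewed

Sk₂ = 3(13.21 − 22.8) / 25.2 = 3 × -9.5900 / 25.2
    = -28.7700 / 25.2 ≈ -1.1417
Sk₂ < 0 ⇒ mean < median ⇒ left-skewed (negative skew).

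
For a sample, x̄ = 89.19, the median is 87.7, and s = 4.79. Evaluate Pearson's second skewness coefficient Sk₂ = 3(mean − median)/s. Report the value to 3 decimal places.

0.933

Sk₂ = 3(89.19 − 87.7) / 4.79 = 3 × 1.4900 / 4.79
    = 4.4700 / 4.79 ≈ 0.933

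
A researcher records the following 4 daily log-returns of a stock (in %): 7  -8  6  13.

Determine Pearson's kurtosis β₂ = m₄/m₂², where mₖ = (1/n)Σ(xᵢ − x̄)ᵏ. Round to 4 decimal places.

2.1135

x̄ = 4.5000
Σ(xᵢ − x̄)² = 237.0000 ⇒ m₂ = 59.25000
Σ(xᵢ − x̄)⁴ = 29678.2500 ⇒ m₄ = 7419.56250
m₂² = 3510.56250
β₂ = m₄/m₂² = 7419.56250 / 3510.56250 ≈ 2.1135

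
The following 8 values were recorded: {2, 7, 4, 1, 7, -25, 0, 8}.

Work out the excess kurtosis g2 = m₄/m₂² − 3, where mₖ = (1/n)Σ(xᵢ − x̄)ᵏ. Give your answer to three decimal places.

x̄ = 0.5000
Σ(xᵢ − x̄)² = 806.0000 ⇒ m₂ = 100.75000
Σ(xᵢ − x̄)⁴ = 429714.5000 ⇒ m₄ = 53714.31250
m₂² = 10150.56250
g2 = m₄/m₂² − 3 = 5.29176 − 3 ≈ 2.292

2.292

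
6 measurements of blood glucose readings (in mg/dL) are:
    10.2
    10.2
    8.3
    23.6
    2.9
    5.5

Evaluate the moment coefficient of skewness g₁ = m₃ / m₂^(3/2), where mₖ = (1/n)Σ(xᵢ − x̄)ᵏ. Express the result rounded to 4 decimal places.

x̄ = (10.2 + 10.2 + 8.3 + 23.6 + 2.9 + 5.5) / 6 = 10.1167
deviations (xᵢ − x̄): 0.0833, 0.0833, -1.8167, 13.4833, -7.2167, -4.6167
Σ(xᵢ − x̄)² = 258.5083 ⇒ m₂ = 258.5083/6 = 43.08472
Σ(xᵢ − x̄)³ = 1971.0356 ⇒ m₃ = 1971.0356/6 = 328.50593
m₂^(3/2) = 43.08472^(1.5) = 282.80361
g₁ = m₃ / m₂^(3/2) = 328.50593 / 282.80361 ≈ 1.1616

1.1616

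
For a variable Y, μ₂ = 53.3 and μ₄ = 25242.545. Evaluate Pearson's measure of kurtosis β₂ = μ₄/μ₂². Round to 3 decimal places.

μ₂² = 53.3² = 2840.89000
μ₄/μ₂² = 25242.545 / 2840.89000 = 8.88544
β₂ ≈ 8.885

8.885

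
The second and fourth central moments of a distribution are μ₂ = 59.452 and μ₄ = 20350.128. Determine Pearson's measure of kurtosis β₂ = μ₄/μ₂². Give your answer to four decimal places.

μ₂² = 59.452² = 3534.54030
μ₄/μ₂² = 20350.128 / 3534.54030 = 5.75750
β₂ ≈ 5.7575

5.7575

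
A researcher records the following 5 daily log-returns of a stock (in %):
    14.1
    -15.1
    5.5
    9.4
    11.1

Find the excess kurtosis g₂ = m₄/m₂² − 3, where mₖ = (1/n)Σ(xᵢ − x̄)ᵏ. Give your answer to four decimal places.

x̄ = 5.0000
Σ(xᵢ − x̄)² = 543.6400 ⇒ m₂ = 108.72800
Σ(xᵢ − x̄)⁴ = 171841.0324 ⇒ m₄ = 34368.20648
m₂² = 11821.77798
g₂ = m₄/m₂² − 3 = 2.90719 − 3 ≈ -0.0928

-0.0928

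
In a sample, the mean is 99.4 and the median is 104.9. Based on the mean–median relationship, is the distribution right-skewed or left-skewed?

left-skewed

mean − median = 99.4 − 104.9 = -5.5
mean < median ⇒ the longer tail is on the left ⇒ left-skewed (negatively skewed).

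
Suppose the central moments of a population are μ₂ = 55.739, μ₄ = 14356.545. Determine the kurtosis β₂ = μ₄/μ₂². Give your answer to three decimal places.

4.621

μ₂² = 55.739² = 3106.83612
μ₄/μ₂² = 14356.545 / 3106.83612 = 4.62095
β₂ ≈ 4.621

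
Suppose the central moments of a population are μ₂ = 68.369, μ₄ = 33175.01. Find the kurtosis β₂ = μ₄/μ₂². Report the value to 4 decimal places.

μ₂² = 68.369² = 4674.32016
μ₄/μ₂² = 33175.01 / 4674.32016 = 7.09729
β₂ ≈ 7.0973

7.0973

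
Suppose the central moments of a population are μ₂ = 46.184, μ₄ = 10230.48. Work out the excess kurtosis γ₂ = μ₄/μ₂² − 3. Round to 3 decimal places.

μ₂² = 46.184² = 2132.96186
μ₄/μ₂² = 10230.48 / 2132.96186 = 4.79637
γ₂ = 4.79637 − 3 ≈ 1.796

1.796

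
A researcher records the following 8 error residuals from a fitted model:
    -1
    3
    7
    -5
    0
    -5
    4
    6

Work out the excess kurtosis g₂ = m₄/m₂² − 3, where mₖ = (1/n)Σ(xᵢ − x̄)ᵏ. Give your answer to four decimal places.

-1.3575

x̄ = 1.1250
Σ(xᵢ − x̄)² = 150.8750 ⇒ m₂ = 18.85938
Σ(xᵢ − x̄)⁴ = 4673.6504 ⇒ m₄ = 584.20630
m₂² = 355.67603
g₂ = m₄/m₂² − 3 = 1.64252 − 3 ≈ -1.3575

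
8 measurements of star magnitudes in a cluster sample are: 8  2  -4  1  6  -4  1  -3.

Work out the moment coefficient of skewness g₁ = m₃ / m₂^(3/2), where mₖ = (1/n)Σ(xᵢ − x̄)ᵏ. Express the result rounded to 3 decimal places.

x̄ = (8 + 2 - 4 + 1 + 6 - 4 + 1 - 3) / 8 = 0.8750
deviations (xᵢ − x̄): 7.1250, 1.1250, -4.8750, 0.1250, 5.1250, -4.8750, 0.1250, -3.8750
Σ(xᵢ − x̄)² = 140.8750 ⇒ m₂ = 140.8750/8 = 17.60938
Σ(xᵢ − x̄)³ = 207.8438 ⇒ m₃ = 207.8438/8 = 25.98047
m₂^(3/2) = 17.60938^(1.5) = 73.89515
g₁ = m₃ / m₂^(3/2) = 25.98047 / 73.89515 ≈ 0.352

0.352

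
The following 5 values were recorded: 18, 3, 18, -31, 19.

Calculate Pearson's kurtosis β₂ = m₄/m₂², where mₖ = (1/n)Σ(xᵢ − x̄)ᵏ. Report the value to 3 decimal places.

x̄ = 5.4000
Σ(xᵢ − x̄)² = 1833.2000 ⇒ m₂ = 366.64000
Σ(xᵢ − x̄)⁴ = 1840171.8560 ⇒ m₄ = 368034.37120
m₂² = 134424.88960
β₂ = m₄/m₂² = 368034.37120 / 134424.88960 ≈ 2.738

2.738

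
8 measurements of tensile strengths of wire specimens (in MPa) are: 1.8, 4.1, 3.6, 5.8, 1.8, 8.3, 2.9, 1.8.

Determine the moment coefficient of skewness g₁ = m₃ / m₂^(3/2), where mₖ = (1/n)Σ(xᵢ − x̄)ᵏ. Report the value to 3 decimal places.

0.981

x̄ = (1.8 + 4.1 + 3.6 + 5.8 + 1.8 + 8.3 + 2.9 + 1.8) / 8 = 3.7625
deviations (xᵢ − x̄): -1.9625, 0.3375, -0.1625, 2.0375, -1.9625, 4.5375, -0.8625, -1.9625
Σ(xᵢ − x̄)² = 37.1788 ⇒ m₂ = 37.1788/8 = 4.64734
Σ(xᵢ − x̄)³ = 78.5980 ⇒ m₃ = 78.5980/8 = 9.82475
m₂^(3/2) = 4.64734^(1.5) = 10.01860
g₁ = m₃ / m₂^(3/2) = 9.82475 / 10.01860 ≈ 0.981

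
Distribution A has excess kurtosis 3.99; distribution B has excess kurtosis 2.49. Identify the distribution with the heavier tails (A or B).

Higher excess kurtosis ⇒ heavier tails relative to the normal distribution.
3.99 vs 2.49: the larger is 3.99, so A has heavier tails.

A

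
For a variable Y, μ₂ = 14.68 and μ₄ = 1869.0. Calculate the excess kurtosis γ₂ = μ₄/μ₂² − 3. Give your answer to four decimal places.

5.6728

μ₂² = 14.68² = 215.50240
μ₄/μ₂² = 1869.0 / 215.50240 = 8.67276
γ₂ = 8.67276 − 3 ≈ 5.6728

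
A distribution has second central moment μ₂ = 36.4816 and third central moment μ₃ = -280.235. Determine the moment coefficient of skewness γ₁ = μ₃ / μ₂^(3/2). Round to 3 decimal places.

σ = √μ₂ = √36.4816 = 6.04000
σ³ = μ₂^(3/2) = 220.34886
γ₁ = μ₃/σ³ = -280.235 / 220.34886 ≈ -1.272

-1.272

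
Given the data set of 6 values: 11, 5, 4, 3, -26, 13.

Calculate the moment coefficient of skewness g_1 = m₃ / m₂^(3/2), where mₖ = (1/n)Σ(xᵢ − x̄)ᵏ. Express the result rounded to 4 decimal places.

x̄ = (11 + 5 + 4 + 3 - 26 + 13) / 6 = 1.6667
deviations (xᵢ − x̄): 9.3333, 3.3333, 2.3333, 1.3333, -27.6667, 11.3333
Σ(xᵢ − x̄)² = 999.3333 ⇒ m₂ = 999.3333/6 = 166.55556
Σ(xᵢ − x̄)³ = -18856.4444 ⇒ m₃ = -18856.4444/6 = -3142.74074
m₂^(3/2) = 166.55556^(1.5) = 2149.50612
g_1 = m₃ / m₂^(3/2) = -3142.74074 / 2149.50612 ≈ -1.4621

-1.4621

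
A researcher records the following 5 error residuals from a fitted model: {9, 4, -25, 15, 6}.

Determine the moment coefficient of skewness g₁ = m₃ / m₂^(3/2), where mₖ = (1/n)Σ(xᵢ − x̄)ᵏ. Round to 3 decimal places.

x̄ = (9 + 4 - 25 + 15 + 6) / 5 = 1.8000
deviations (xᵢ − x̄): 7.2000, 2.2000, -26.8000, 13.2000, 4.2000
Σ(xᵢ − x̄)² = 966.8000 ⇒ m₂ = 966.8000/5 = 193.36000
Σ(xᵢ − x̄)³ = -16490.8800 ⇒ m₃ = -16490.8800/5 = -3298.17600
m₂^(3/2) = 193.36000^(1.5) = 2688.74711
g₁ = m₃ / m₂^(3/2) = -3298.17600 / 2688.74711 ≈ -1.227

-1.227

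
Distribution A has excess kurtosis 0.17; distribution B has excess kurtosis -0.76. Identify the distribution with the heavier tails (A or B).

A

Higher excess kurtosis ⇒ heavier tails relative to the normal distribution.
0.17 vs -0.76: the larger is 0.17, so A has heavier tails. (A is leptokurtic — heavier-than-normal tails; the other is platykurtic.)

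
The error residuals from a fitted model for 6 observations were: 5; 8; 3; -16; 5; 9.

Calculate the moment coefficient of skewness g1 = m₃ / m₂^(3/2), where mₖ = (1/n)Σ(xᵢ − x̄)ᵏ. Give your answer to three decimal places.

-1.565

x̄ = (5 + 8 + 3 - 16 + 5 + 9) / 6 = 2.3333
deviations (xᵢ − x̄): 2.6667, 5.6667, 0.6667, -18.3333, 2.6667, 6.6667
Σ(xᵢ − x̄)² = 427.3333 ⇒ m₂ = 427.3333/6 = 71.22222
Σ(xᵢ − x̄)³ = -5645.5556 ⇒ m₃ = -5645.5556/6 = -940.92593
m₂^(3/2) = 71.22222^(1.5) = 601.06755
g1 = m₃ / m₂^(3/2) = -940.92593 / 601.06755 ≈ -1.565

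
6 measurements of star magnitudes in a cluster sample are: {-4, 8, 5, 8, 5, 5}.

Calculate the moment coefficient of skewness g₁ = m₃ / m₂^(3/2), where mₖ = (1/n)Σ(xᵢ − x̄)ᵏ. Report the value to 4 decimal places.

-1.3434

x̄ = (-4 + 8 + 5 + 8 + 5 + 5) / 6 = 4.5000
deviations (xᵢ − x̄): -8.5000, 3.5000, 0.5000, 3.5000, 0.5000, 0.5000
Σ(xᵢ − x̄)² = 97.5000 ⇒ m₂ = 97.5000/6 = 16.25000
Σ(xᵢ − x̄)³ = -528.0000 ⇒ m₃ = -528.0000/6 = -88.00000
m₂^(3/2) = 16.25000^(1.5) = 65.50584
g₁ = m₃ / m₂^(3/2) = -88.00000 / 65.50584 ≈ -1.3434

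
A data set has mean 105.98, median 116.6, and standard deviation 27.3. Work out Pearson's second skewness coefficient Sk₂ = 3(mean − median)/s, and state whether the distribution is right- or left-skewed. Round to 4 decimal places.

Sk₂ = 3(105.98 − 116.6) / 27.3 = 3 × -10.6200 / 27.3
    = -31.8600 / 27.3 ≈ -1.1670
Sk₂ < 0 ⇒ mean < median ⇒ left-skewed (negative skew).

-1.1670, left-skewed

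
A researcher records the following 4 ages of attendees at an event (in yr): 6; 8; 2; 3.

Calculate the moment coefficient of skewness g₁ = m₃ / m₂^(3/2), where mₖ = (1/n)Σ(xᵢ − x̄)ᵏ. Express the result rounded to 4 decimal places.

x̄ = (6 + 8 + 2 + 3) / 4 = 4.7500
deviations (xᵢ − x̄): 1.2500, 3.2500, -2.7500, -1.7500
Σ(xᵢ − x̄)² = 22.7500 ⇒ m₂ = 22.7500/4 = 5.68750
Σ(xᵢ − x̄)³ = 10.1250 ⇒ m₃ = 10.1250/4 = 2.53125
m₂^(3/2) = 5.68750^(1.5) = 13.56382
g₁ = m₃ / m₂^(3/2) = 2.53125 / 13.56382 ≈ 0.1866

0.1866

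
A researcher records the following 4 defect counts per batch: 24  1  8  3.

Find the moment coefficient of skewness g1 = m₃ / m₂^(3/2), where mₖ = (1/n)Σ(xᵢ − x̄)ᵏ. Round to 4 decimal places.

0.8991

x̄ = (24 + 1 + 8 + 3) / 4 = 9.0000
deviations (xᵢ − x̄): 15.0000, -8.0000, -1.0000, -6.0000
Σ(xᵢ − x̄)² = 326.0000 ⇒ m₂ = 326.0000/4 = 81.50000
Σ(xᵢ − x̄)³ = 2646.0000 ⇒ m₃ = 2646.0000/4 = 661.50000
m₂^(3/2) = 81.50000^(1.5) = 735.76041
g1 = m₃ / m₂^(3/2) = 661.50000 / 735.76041 ≈ 0.8991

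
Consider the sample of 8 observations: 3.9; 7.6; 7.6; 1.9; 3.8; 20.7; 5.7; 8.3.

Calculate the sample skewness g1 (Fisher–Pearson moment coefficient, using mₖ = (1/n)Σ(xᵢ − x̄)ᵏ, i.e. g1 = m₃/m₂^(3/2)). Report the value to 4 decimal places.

x̄ = (3.9 + 7.6 + 7.6 + 1.9 + 3.8 + 20.7 + 5.7 + 8.3) / 8 = 7.4375
deviations (xᵢ − x̄): -3.5375, 0.1625, 0.1625, -5.5375, -3.6375, 13.2625, -1.7375, 0.8625
Σ(xᵢ − x̄)² = 236.1188 ⇒ m₂ = 236.1188/8 = 29.51484
Σ(xᵢ − x̄)³ = 2065.9992 ⇒ m₃ = 2065.9992/8 = 258.24990
m₂^(3/2) = 29.51484^(1.5) = 160.34696
g1 = m₃ / m₂^(3/2) = 258.24990 / 160.34696 ≈ 1.6106

1.6106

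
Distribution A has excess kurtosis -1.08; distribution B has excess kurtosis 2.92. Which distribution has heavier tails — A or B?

Higher excess kurtosis ⇒ heavier tails relative to the normal distribution.
-1.08 vs 2.92: the larger is 2.92, so B has heavier tails. (B is leptokurtic — heavier-than-normal tails; the other is platykurtic.)

B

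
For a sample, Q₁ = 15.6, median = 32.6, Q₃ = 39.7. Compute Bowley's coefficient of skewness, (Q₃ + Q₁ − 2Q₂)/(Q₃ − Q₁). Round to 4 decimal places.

-0.4108

numerator: Q₃ + Q₁ − 2Q₂ = 39.7 + 15.6 − 2×32.6 = -9.9000
denominator: Q₃ − Q₁ = 39.7 − 15.6 = 24.1000
Bowley skewness = -9.9000 / 24.1000 ≈ -0.4108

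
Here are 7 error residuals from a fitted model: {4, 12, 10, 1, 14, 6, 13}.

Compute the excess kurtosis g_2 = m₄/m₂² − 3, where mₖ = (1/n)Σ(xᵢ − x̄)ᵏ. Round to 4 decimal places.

x̄ = 8.5714
Σ(xᵢ − x̄)² = 147.7143 ⇒ m₂ = 21.10204
Σ(xᵢ − x̄)⁴ = 5162.2099 ⇒ m₄ = 737.45856
m₂² = 445.29613
g_2 = m₄/m₂² − 3 = 1.65611 − 3 ≈ -1.3439

-1.3439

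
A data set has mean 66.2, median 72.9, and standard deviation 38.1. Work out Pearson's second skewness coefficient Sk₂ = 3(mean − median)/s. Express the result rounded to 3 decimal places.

-0.528

Sk₂ = 3(66.2 − 72.9) / 38.1 = 3 × -6.7000 / 38.1
    = -20.1000 / 38.1 ≈ -0.528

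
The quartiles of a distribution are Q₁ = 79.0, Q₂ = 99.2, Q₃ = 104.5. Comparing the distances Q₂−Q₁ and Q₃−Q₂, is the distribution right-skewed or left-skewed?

Q₂ − Q₁ = 20.2;  Q₃ − Q₂ = 5.3
Q₂ − Q₁ > Q₃ − Q₂ ⇒ the lower half is more spread out ⇒ left-skewed.

left-skewed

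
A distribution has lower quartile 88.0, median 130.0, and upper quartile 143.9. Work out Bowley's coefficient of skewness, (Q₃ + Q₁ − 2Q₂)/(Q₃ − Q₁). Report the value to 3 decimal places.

-0.503

numerator: Q₃ + Q₁ − 2Q₂ = 143.9 + 88.0 − 2×130.0 = -28.1000
denominator: Q₃ − Q₁ = 143.9 − 88.0 = 55.9000
Bowley skewness = -28.1000 / 55.9000 ≈ -0.503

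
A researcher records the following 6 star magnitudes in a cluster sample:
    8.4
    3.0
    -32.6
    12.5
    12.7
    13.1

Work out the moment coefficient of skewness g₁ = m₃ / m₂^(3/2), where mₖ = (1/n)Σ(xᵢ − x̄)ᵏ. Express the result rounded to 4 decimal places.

x̄ = (8.4 + 3.0 - 32.6 + 12.5 + 12.7 + 13.1) / 6 = 2.8500
deviations (xᵢ − x̄): 5.5500, 0.1500, -35.4500, 9.6500, 9.8500, 10.2500
Σ(xᵢ − x̄)² = 1582.7350 ⇒ m₂ = 1582.7350/6 = 263.78917
Σ(xᵢ − x̄)³ = -41447.9520 ⇒ m₃ = -41447.9520/6 = -6907.99200
m₂^(3/2) = 263.78917^(1.5) = 4284.35485
g₁ = m₃ / m₂^(3/2) = -6907.99200 / 4284.35485 ≈ -1.6124

-1.6124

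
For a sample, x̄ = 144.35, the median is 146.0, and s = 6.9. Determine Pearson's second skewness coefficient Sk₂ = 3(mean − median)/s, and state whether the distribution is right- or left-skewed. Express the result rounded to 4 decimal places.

-0.7174, left-skewed

Sk₂ = 3(144.35 − 146.0) / 6.9 = 3 × -1.6500 / 6.9
    = -4.9500 / 6.9 ≈ -0.7174
Sk₂ < 0 ⇒ mean < median ⇒ left-skewed (negative skew).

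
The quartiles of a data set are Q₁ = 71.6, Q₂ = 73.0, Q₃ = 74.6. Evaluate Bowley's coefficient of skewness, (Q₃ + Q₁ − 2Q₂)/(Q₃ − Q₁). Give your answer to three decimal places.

numerator: Q₃ + Q₁ − 2Q₂ = 74.6 + 71.6 − 2×73.0 = 0.2000
denominator: Q₃ − Q₁ = 74.6 − 71.6 = 3.0000
Bowley skewness = 0.2000 / 3.0000 ≈ 0.067

0.067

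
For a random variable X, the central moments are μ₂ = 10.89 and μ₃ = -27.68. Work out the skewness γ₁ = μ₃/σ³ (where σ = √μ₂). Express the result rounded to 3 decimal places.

σ = √μ₂ = √10.89 = 3.30000
σ³ = μ₂^(3/2) = 35.93700
γ₁ = μ₃/σ³ = -27.68 / 35.93700 ≈ -0.770

-0.770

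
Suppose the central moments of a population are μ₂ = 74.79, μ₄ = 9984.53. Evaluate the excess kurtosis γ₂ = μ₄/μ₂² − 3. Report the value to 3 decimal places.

μ₂² = 74.79² = 5593.54410
μ₄/μ₂² = 9984.53 / 5593.54410 = 1.78501
γ₂ = 1.78501 − 3 ≈ -1.215

-1.215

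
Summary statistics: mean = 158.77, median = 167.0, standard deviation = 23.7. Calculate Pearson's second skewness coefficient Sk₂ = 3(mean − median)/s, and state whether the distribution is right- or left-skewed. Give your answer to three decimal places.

-1.042, left-skewed

Sk₂ = 3(158.77 − 167.0) / 23.7 = 3 × -8.2300 / 23.7
    = -24.6900 / 23.7 ≈ -1.042
Sk₂ < 0 ⇒ mean < median ⇒ left-skewed (negative skew).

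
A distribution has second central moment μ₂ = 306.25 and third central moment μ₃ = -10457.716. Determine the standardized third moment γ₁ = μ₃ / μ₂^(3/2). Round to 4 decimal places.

-1.9513

σ = √μ₂ = √306.25 = 17.50000
σ³ = μ₂^(3/2) = 5359.37500
γ₁ = μ₃/σ³ = -10457.716 / 5359.37500 ≈ -1.9513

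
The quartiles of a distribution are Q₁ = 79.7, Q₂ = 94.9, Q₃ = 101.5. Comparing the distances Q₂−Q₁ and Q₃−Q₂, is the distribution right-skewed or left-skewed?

Q₂ − Q₁ = 15.2;  Q₃ − Q₂ = 6.6
Q₂ − Q₁ > Q₃ − Q₂ ⇒ the lower half is more spread out ⇒ left-skewed.

left-skewed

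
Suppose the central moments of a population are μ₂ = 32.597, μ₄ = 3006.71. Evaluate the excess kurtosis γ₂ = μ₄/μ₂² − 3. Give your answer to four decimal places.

-0.1703

μ₂² = 32.597² = 1062.56441
μ₄/μ₂² = 3006.71 / 1062.56441 = 2.82967
γ₂ = 2.82967 − 3 ≈ -0.1703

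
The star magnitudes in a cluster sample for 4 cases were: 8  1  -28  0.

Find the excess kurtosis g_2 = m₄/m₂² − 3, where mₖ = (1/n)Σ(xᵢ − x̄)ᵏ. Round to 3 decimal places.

-0.775

x̄ = -4.7500
Σ(xᵢ − x̄)² = 758.7500 ⇒ m₂ = 189.68750
Σ(xᵢ − x̄)⁴ = 320236.5781 ⇒ m₄ = 80059.14453
m₂² = 35981.34766
g_2 = m₄/m₂² − 3 = 2.22502 − 3 ≈ -0.775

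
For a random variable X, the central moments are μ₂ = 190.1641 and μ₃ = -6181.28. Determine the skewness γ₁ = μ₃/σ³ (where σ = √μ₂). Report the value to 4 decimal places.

-2.3571

σ = √μ₂ = √190.1641 = 13.79000
σ³ = μ₂^(3/2) = 2622.36294
γ₁ = μ₃/σ³ = -6181.28 / 2622.36294 ≈ -2.3571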